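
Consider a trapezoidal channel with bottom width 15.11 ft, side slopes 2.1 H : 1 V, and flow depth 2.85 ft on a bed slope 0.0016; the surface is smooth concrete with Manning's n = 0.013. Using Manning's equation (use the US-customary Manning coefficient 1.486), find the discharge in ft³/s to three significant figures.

454 ft³/s

A = (b + z·y)·y = (15.11 + 2.1×2.85)×2.85 = 60.12 ft²
P = b + 2y√(1+z²) = 15.11 + 2×2.85×√(1+2.1²) = 28.37 ft
R = A/P = 60.12/28.37 = 2.119 ft
Q = (1.486/n)·A·R^(2/3)·S^(1/2) = (1.486/0.013) × 60.12 × 2.119^(2/3) × 0.0016^(1/2) = 453.5 ft³/s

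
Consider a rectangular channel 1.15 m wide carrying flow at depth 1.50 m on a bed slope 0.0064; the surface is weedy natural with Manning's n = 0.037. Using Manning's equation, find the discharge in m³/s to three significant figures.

2.08 m³/s

A = b·y = 1.15 × 1.50 = 1.725 m²
P = b + 2y = 1.15 + 2×1.50 = 4.150 m
R = A/P = 1.725/4.150 = 0.4157 m
Q = (1/n)·A·R^(2/3)·S^(1/2) = (1/0.037) × 1.725 × 0.4157^(2/3) × 0.0064^(1/2) = 2.077 m³/s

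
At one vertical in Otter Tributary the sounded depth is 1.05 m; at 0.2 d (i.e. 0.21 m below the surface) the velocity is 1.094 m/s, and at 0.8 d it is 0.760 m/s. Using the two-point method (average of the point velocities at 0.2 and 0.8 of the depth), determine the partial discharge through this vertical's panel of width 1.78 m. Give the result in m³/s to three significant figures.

v̄ = (1.094 + 0.760) / 2 = 0.9270 m/s
q = v̄ × d × w = 0.9270 × 1.05 × 1.78 = 1.733 m³/s

1.73 m³/s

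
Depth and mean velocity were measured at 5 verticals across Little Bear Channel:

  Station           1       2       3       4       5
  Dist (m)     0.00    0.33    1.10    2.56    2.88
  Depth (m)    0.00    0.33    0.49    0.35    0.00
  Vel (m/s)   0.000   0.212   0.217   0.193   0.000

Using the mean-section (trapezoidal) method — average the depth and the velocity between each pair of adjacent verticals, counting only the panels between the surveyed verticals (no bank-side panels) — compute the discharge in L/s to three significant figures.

Panel 1-2: Δb = 0.33 m, d̄ = (0.00+0.33)/2 = 0.165, v̄ = (0.000+0.212)/2 = 0.106 → q = 0.33×0.165×0.106 = 0.005772 m³/s
Panel 2-3: Δb = 0.77 m, d̄ = (0.33+0.49)/2 = 0.41, v̄ = (0.212+0.217)/2 = 0.2145 → q = 0.77×0.41×0.2145 = 0.06772 m³/s
Panel 3-4: Δb = 1.46 m, d̄ = (0.49+0.35)/2 = 0.42, v̄ = (0.217+0.193)/2 = 0.205 → q = 1.46×0.42×0.205 = 0.1257 m³/s
Panel 4-5: Δb = 0.32 m, d̄ = (0.35+0.00)/2 = 0.175, v̄ = (0.193+0.000)/2 = 0.0965 → q = 0.32×0.175×0.0965 = 0.005404 m³/s
Q = Σ q = 0.2046 m³/s
= 0.2046 × 1000 = 204.6 L/s

205 L/s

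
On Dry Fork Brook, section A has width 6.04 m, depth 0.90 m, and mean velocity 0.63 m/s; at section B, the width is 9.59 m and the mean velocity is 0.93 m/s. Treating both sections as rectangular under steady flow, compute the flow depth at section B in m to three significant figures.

Q = A₁V₁ = (6.04×0.90) × 0.63 = 3.425 m³/s
d₂ = Q/(b₂ V₂) = 3.425/(9.59×0.93) = 0.3840 m

0.384 m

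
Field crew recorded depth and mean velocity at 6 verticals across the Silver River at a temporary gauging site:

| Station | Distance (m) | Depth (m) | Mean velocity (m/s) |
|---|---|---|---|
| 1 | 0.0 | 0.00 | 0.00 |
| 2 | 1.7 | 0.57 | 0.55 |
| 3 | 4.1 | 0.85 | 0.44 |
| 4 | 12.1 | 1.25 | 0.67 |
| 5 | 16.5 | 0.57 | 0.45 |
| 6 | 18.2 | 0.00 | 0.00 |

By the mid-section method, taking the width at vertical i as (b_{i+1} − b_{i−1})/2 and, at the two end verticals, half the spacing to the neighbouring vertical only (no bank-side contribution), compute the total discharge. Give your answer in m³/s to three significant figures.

w_2 = (4.1 − 0.0)/2 = 2.05 m; q_2 = 0.55 × 0.57 × 2.05 = 0.6427 m³/s
w_3 = (12.1 − 1.7)/2 = 5.2 m; q_3 = 0.44 × 0.85 × 5.2 = 1.945 m³/s
w_4 = (16.5 − 4.1)/2 = 6.2 m; q_4 = 0.67 × 1.25 × 6.2 = 5.193 m³/s
w_5 = (18.2 − 12.1)/2 = 3.05 m; q_5 = 0.45 × 0.57 × 3.05 = 0.7823 m³/s
Stations 1, 6 contribute zero (depth or velocity is 0).
Q = Σ qᵢ = 8.562 m³/s

8.56 m³/s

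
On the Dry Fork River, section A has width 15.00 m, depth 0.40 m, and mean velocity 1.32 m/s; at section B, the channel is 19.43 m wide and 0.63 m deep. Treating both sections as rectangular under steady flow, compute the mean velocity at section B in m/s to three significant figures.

Q = A₁V₁ = (15.00×0.40) × 1.32 = 7.920 m³/s
A₂ = 19.43 × 0.63 = 12.24 m²
V₂ = Q/A₂ = 7.920/12.24 = 0.6470 m/s

0.647 m/s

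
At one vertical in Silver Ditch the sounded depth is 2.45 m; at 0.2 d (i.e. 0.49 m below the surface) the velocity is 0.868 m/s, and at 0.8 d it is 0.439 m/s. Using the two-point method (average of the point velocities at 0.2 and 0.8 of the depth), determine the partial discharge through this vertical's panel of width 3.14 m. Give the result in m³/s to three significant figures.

5.03 m³/s

v̄ = (0.868 + 0.439) / 2 = 0.6535 m/s
q = v̄ × d × w = 0.6535 × 2.45 × 3.14 = 5.027 m³/s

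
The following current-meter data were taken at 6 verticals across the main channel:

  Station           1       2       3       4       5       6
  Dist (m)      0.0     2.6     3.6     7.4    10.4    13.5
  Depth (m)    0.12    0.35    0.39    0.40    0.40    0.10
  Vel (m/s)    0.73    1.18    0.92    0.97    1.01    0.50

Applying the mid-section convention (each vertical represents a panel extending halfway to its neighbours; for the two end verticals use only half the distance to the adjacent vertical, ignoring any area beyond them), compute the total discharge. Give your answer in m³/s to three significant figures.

w_1 = (2.6 − 0.0)/2 = 1.3 m; q_1 = 0.73 × 0.12 × 1.3 = 0.1139 m³/s
w_2 = (3.6 − 0.0)/2 = 1.8 m; q_2 = 1.18 × 0.35 × 1.8 = 0.7434 m³/s
w_3 = (7.4 − 2.6)/2 = 2.4 m; q_3 = 0.92 × 0.39 × 2.4 = 0.8611 m³/s
w_4 = (10.4 − 3.6)/2 = 3.4 m; q_4 = 0.97 × 0.40 × 3.4 = 1.319 m³/s
w_5 = (13.5 − 7.4)/2 = 3.05 m; q_5 = 1.01 × 0.40 × 3.05 = 1.232 m³/s
w_6 = (13.5 − 10.4)/2 = 1.55 m; q_6 = 0.50 × 0.10 × 1.55 = 0.07750 m³/s
Q = Σ qᵢ = 4.347 m³/s

4.35 m³/s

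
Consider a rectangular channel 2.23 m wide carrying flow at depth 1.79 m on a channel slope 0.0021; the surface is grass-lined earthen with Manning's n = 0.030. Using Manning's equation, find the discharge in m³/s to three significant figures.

A = b·y = 2.23 × 1.79 = 3.992 m²
P = b + 2y = 2.23 + 2×1.79 = 5.810 m
R = A/P = 3.992/5.810 = 0.6870 m
Q = (1/n)·A·R^(2/3)·S^(1/2) = (1/0.030) × 3.992 × 0.6870^(2/3) × 0.0021^(1/2) = 4.748 m³/s

4.75 m³/s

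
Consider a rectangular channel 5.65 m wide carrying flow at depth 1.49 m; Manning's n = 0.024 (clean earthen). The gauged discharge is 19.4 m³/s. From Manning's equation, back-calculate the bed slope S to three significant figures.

0.00316

A = b·y = 5.65 × 1.49 = 8.419 m²
P = b + 2y = 5.65 + 2×1.49 = 8.630 m
R = A/P = 8.419/8.630 = 0.9755 m
S = (Q·n / (1·A·R^(2/3)))² = (19.4×0.024 / (1×8.419×0.9836))² = 0.003162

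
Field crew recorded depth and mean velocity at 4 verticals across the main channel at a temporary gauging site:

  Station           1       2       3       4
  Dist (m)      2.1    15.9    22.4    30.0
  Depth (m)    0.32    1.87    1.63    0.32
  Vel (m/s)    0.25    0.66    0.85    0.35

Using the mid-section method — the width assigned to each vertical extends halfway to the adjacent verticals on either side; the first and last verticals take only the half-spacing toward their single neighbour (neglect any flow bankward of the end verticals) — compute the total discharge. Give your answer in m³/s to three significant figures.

w_1 = (15.9 − 2.1)/2 = 6.9 m; q_1 = 0.25 × 0.32 × 6.9 = 0.5520 m³/s
w_2 = (22.4 − 2.1)/2 = 10.15 m; q_2 = 0.66 × 1.87 × 10.15 = 12.53 m³/s
w_3 = (30.0 − 15.9)/2 = 7.05 m; q_3 = 0.85 × 1.63 × 7.05 = 9.768 m³/s
w_4 = (30.0 − 22.4)/2 = 3.8 m; q_4 = 0.35 × 0.32 × 3.8 = 0.4256 m³/s
Q = Σ qᵢ = 23.27 m³/s

23.3 m³/s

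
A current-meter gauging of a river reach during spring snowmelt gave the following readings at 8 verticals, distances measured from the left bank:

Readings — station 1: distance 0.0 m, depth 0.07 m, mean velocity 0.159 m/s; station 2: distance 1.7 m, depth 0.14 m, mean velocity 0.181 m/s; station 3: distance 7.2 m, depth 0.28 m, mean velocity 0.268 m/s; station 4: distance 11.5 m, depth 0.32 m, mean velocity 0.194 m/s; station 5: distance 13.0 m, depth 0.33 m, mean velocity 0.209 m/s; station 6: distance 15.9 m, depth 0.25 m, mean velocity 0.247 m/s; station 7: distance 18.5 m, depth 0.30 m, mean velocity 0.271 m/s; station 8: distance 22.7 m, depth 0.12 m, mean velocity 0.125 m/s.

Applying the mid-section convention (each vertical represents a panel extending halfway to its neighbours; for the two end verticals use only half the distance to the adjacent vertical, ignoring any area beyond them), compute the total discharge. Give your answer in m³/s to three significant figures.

1.28 m³/s

w_1 = (1.7 − 0.0)/2 = 0.85 m; q_1 = 0.159 × 0.07 × 0.85 = 0.009461 m³/s
w_2 = (7.2 − 0.0)/2 = 3.6 m; q_2 = 0.181 × 0.14 × 3.6 = 0.09122 m³/s
w_3 = (11.5 − 1.7)/2 = 4.9 m; q_3 = 0.268 × 0.28 × 4.9 = 0.3677 m³/s
w_4 = (13.0 − 7.2)/2 = 2.9 m; q_4 = 0.194 × 0.32 × 2.9 = 0.1800 m³/s
w_5 = (15.9 − 11.5)/2 = 2.2 m; q_5 = 0.209 × 0.33 × 2.2 = 0.1517 m³/s
w_6 = (18.5 − 13.0)/2 = 2.75 m; q_6 = 0.247 × 0.25 × 2.75 = 0.1698 m³/s
w_7 = (22.7 − 15.9)/2 = 3.4 m; q_7 = 0.271 × 0.30 × 3.4 = 0.2764 m³/s
w_8 = (22.7 − 18.5)/2 = 2.1 m; q_8 = 0.125 × 0.12 × 2.1 = 0.03150 m³/s
Q = Σ qᵢ = 1.278 m³/s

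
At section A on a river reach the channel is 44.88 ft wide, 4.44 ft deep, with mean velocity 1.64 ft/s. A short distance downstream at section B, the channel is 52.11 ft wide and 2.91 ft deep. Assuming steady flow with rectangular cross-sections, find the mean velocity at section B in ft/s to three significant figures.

2.16 ft/s

Q = A₁V₁ = (44.88×4.44) × 1.64 = 326.8 ft³/s
A₂ = 52.11 × 2.91 = 151.6 ft²
V₂ = Q/A₂ = 326.8/151.6 = 2.155 ft/s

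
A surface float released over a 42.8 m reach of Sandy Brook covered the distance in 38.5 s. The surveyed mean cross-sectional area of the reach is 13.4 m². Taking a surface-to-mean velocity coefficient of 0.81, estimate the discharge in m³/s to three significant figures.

12.1 m³/s

v_surface = L / t̄ = 42.8 / 38.5 = 1.112 m/s
v_mean = 0.81 × 1.112 = 0.9005 m/s
Q = A × v_mean = 13.4 × 0.9005 = 12.07 m³/s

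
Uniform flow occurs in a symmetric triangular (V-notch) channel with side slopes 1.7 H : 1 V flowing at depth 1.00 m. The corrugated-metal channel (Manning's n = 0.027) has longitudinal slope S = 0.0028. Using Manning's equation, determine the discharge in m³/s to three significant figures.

A = z·y² = 1.7×1.00² = 1.700 m²
P = 2y√(1+z²) = 2×1.00×√(1+1.7²) = 3.945 m
R = A/P = 1.700/3.945 = 0.4310 m
Q = (1/n)·A·R^(2/3)·S^(1/2) = (1/0.027) × 1.700 × 0.4310^(2/3) × 0.0028^(1/2) = 1.901 m³/s

1.90 m³/s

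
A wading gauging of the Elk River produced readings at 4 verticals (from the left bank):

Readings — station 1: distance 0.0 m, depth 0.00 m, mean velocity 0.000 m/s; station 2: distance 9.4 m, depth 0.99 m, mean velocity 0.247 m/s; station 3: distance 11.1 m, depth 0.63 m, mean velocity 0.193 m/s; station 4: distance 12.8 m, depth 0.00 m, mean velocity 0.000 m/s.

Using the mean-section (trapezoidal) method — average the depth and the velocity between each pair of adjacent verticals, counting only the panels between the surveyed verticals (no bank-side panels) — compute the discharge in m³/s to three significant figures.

0.929 m³/s

Panel 1-2: Δb = 9.4 m, d̄ = (0.00+0.99)/2 = 0.495, v̄ = (0.000+0.247)/2 = 0.1235 → q = 9.4×0.495×0.1235 = 0.5746 m³/s
Panel 2-3: Δb = 1.7 m, d̄ = (0.99+0.63)/2 = 0.81, v̄ = (0.247+0.193)/2 = 0.22 → q = 1.7×0.81×0.22 = 0.3029 m³/s
Panel 3-4: Δb = 1.7 m, d̄ = (0.63+0.00)/2 = 0.315, v̄ = (0.193+0.000)/2 = 0.0965 → q = 1.7×0.315×0.0965 = 0.05168 m³/s
Q = Σ q = 0.9293 m³/s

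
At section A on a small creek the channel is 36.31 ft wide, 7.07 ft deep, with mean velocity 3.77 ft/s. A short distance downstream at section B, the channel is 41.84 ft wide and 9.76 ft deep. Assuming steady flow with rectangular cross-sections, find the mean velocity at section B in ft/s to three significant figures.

Q = A₁V₁ = (36.31×7.07) × 3.77 = 967.8 ft³/s
A₂ = 41.84 × 9.76 = 408.4 ft²
V₂ = Q/A₂ = 967.8/408.4 = 2.370 ft/s

2.37 ft/s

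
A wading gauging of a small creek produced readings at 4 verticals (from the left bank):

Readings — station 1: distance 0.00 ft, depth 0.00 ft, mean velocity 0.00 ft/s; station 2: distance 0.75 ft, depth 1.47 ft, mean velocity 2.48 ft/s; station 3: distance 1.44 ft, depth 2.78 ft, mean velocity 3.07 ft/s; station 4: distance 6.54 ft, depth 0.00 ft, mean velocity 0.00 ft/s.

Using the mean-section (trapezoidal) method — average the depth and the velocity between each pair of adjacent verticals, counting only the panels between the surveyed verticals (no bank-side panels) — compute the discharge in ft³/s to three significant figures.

15.6 ft³/s

Panel 1-2: Δb = 0.75 ft, d̄ = (0.00+1.47)/2 = 0.735, v̄ = (0.00+2.48)/2 = 1.24 → q = 0.75×0.735×1.24 = 0.6836 ft³/s
Panel 2-3: Δb = 0.69 ft, d̄ = (1.47+2.78)/2 = 2.125, v̄ = (2.48+3.07)/2 = 2.775 → q = 0.69×2.125×2.775 = 4.069 ft³/s
Panel 3-4: Δb = 5.1 ft, d̄ = (2.78+0.00)/2 = 1.39, v̄ = (3.07+0.00)/2 = 1.535 → q = 5.1×1.39×1.535 = 10.88 ft³/s
Q = Σ q = 15.63 ft³/s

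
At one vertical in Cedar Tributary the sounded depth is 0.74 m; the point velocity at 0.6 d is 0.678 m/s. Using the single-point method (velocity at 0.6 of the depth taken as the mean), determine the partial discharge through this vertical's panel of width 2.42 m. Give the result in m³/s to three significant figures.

1.21 m³/s

v̄ = v₀.₆ = 0.678 m/s
q = v̄ × d × w = 0.6780 × 0.74 × 2.42 = 1.214 m³/s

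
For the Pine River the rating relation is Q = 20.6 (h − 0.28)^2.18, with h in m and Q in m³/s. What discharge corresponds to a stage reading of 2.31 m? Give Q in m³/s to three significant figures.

Q = 20.6 × (2.31 − 0.28)^2.18 = 20.6 × 2.03^2.18 = 96.43 m³/s

96.4 m³/s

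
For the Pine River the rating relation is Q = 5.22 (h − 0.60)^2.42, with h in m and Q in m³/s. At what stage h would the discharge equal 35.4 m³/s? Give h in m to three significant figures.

h − h₀ = (Q/C)^(1/b) = (35.4/5.22)^(1/2.42) = 2.206 m
h = 0.60 + 2.206 = 2.806 m

2.81 m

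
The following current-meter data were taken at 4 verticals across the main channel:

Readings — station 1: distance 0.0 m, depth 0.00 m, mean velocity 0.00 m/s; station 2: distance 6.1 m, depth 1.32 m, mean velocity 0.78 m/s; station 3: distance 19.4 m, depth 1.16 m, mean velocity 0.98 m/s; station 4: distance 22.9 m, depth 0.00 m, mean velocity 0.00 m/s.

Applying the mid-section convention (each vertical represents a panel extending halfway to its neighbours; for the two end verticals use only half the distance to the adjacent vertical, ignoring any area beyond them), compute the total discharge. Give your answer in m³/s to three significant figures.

19.5 m³/s

w_2 = (19.4 − 0.0)/2 = 9.7 m; q_2 = 0.78 × 1.32 × 9.7 = 9.987 m³/s
w_3 = (22.9 − 6.1)/2 = 8.4 m; q_3 = 0.98 × 1.16 × 8.4 = 9.549 m³/s
Stations 1, 4 contribute zero (depth or velocity is 0).
Q = Σ qᵢ = 19.54 m³/s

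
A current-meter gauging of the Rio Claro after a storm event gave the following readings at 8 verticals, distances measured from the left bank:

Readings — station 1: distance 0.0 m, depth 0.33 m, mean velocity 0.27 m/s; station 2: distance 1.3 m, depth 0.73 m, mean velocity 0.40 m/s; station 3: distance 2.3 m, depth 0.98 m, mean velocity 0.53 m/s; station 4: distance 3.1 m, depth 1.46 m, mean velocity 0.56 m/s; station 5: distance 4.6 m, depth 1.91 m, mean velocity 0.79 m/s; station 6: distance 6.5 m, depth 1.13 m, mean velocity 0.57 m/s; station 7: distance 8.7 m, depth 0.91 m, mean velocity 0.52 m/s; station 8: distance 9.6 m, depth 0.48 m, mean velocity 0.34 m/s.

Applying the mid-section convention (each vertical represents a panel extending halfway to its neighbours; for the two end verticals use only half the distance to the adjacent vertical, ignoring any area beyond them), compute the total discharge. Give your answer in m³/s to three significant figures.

w_1 = (1.3 − 0.0)/2 = 0.65 m; q_1 = 0.27 × 0.33 × 0.65 = 0.05792 m³/s
w_2 = (2.3 − 0.0)/2 = 1.15 m; q_2 = 0.40 × 0.73 × 1.15 = 0.3358 m³/s
w_3 = (3.1 − 1.3)/2 = 0.9 m; q_3 = 0.53 × 0.98 × 0.9 = 0.4675 m³/s
w_4 = (4.6 − 2.3)/2 = 1.15 m; q_4 = 0.56 × 1.46 × 1.15 = 0.9402 m³/s
w_5 = (6.5 − 3.1)/2 = 1.7 m; q_5 = 0.79 × 1.91 × 1.7 = 2.565 m³/s
w_6 = (8.7 − 4.6)/2 = 2.05 m; q_6 = 0.57 × 1.13 × 2.05 = 1.320 m³/s
w_7 = (9.6 − 6.5)/2 = 1.55 m; q_7 = 0.52 × 0.91 × 1.55 = 0.7335 m³/s
w_8 = (9.6 − 8.7)/2 = 0.45 m; q_8 = 0.34 × 0.48 × 0.45 = 0.07344 m³/s
Q = Σ qᵢ = 6.494 m³/s

6.49 m³/s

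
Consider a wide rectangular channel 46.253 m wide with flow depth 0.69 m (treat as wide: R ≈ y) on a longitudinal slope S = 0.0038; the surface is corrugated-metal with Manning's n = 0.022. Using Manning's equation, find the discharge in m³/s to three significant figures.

A = b·y = 46.253 × 0.69 = 31.91 m²
Wide channel: R ≈ y = 0.69 m
Q = (1/n)·A·R^(2/3)·S^(1/2) = (1/0.022) × 31.91 × 0.6900^(2/3) × 0.0038^(1/2) = 69.83 m³/s

69.8 m³/s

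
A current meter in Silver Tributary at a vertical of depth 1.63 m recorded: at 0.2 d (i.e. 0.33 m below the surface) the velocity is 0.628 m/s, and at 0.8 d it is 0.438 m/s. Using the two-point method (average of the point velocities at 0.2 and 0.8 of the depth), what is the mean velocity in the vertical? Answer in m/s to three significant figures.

0.533 m/s

v̄ = (0.628 + 0.438) / 2 = 0.5330 m/s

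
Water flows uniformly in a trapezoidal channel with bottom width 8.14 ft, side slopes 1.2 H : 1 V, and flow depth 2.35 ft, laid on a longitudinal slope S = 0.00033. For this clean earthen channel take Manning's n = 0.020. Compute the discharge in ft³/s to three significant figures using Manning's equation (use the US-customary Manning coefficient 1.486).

A = (b + z·y)·y = (8.14 + 1.2×2.35)×2.35 = 25.76 ft²
P = b + 2y√(1+z²) = 8.14 + 2×2.35×√(1+1.2²) = 15.48 ft
R = A/P = 25.76/15.48 = 1.664 ft
Q = (1.486/n)·A·R^(2/3)·S^(1/2) = (1.486/0.020) × 25.76 × 1.664^(2/3) × 0.00033^(1/2) = 48.81 ft³/s

48.8 ft³/s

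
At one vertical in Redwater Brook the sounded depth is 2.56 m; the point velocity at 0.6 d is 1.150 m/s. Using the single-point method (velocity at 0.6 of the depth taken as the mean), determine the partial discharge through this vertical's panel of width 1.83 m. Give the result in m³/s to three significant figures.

5.39 m³/s

v̄ = v₀.₆ = 1.150 m/s
q = v̄ × d × w = 1.150 × 2.56 × 1.83 = 5.388 m³/s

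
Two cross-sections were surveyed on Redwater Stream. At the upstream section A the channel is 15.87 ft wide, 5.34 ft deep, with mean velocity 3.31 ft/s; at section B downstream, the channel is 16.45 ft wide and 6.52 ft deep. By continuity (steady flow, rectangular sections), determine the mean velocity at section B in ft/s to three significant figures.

Q = A₁V₁ = (15.87×5.34) × 3.31 = 280.5 ft³/s
A₂ = 16.45 × 6.52 = 107.3 ft²
V₂ = Q/A₂ = 280.5/107.3 = 2.615 ft/s

2.62 ft/s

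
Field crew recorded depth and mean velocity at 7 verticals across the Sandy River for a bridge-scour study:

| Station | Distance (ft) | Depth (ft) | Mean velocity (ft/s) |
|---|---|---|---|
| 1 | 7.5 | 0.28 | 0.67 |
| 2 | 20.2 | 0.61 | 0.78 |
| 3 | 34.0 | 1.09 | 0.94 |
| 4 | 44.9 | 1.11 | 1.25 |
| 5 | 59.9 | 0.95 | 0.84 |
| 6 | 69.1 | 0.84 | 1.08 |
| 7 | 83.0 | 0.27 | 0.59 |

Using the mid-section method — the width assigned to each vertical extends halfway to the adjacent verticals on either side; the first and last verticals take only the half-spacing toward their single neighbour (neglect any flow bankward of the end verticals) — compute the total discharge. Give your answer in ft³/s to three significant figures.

59.4 ft³/s

w_1 = (20.2 − 7.5)/2 = 6.35 ft; q_1 = 0.67 × 0.28 × 6.35 = 1.191 ft³/s
w_2 = (34.0 − 7.5)/2 = 13.25 ft; q_2 = 0.78 × 0.61 × 13.25 = 6.304 ft³/s
w_3 = (44.9 − 20.2)/2 = 12.35 ft; q_3 = 0.94 × 1.09 × 12.35 = 12.65 ft³/s
w_4 = (59.9 − 34.0)/2 = 12.95 ft; q_4 = 1.25 × 1.11 × 12.95 = 17.97 ft³/s
w_5 = (69.1 − 44.9)/2 = 12.1 ft; q_5 = 0.84 × 0.95 × 12.1 = 9.656 ft³/s
w_6 = (83.0 − 59.9)/2 = 11.55 ft; q_6 = 1.08 × 0.84 × 11.55 = 10.48 ft³/s
w_7 = (83.0 − 69.1)/2 = 6.95 ft; q_7 = 0.59 × 0.27 × 6.95 = 1.107 ft³/s
Q = Σ qᵢ = 59.36 ft³/s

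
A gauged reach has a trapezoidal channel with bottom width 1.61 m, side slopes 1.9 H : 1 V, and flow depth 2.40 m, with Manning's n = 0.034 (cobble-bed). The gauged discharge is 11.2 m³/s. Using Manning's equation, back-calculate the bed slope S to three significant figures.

A = (b + z·y)·y = (1.61 + 1.9×2.40)×2.40 = 14.81 m²
P = b + 2y√(1+z²) = 1.61 + 2×2.40×√(1+1.9²) = 11.92 m
R = A/P = 14.81/11.92 = 1.243 m
S = (Q·n / (1·A·R^(2/3)))² = (11.2×0.034 / (1×14.81×1.156))² = 0.0004950

0.000495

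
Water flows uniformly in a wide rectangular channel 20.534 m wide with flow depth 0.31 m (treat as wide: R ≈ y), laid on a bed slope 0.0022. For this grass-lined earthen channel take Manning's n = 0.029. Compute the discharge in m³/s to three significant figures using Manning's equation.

A = b·y = 20.534 × 0.31 = 6.366 m²
Wide channel: R ≈ y = 0.31 m
Q = (1/n)·A·R^(2/3)·S^(1/2) = (1/0.029) × 6.366 × 0.3100^(2/3) × 0.0022^(1/2) = 4.716 m³/s

4.72 m³/s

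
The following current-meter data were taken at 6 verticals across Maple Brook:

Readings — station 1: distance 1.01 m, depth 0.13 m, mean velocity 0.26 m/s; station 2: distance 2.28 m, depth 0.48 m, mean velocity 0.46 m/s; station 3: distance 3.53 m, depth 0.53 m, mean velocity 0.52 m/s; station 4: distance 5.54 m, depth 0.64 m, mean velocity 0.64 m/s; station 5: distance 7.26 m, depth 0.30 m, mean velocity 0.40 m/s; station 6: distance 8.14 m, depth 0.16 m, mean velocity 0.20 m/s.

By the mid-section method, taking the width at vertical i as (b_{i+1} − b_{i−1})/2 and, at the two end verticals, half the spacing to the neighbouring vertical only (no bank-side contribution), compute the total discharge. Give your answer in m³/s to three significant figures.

1.68 m³/s

w_1 = (2.28 − 1.01)/2 = 0.635 m; q_1 = 0.26 × 0.13 × 0.635 = 0.02146 m³/s
w_2 = (3.53 − 1.01)/2 = 1.26 m; q_2 = 0.46 × 0.48 × 1.26 = 0.2782 m³/s
w_3 = (5.54 − 2.28)/2 = 1.63 m; q_3 = 0.52 × 0.53 × 1.63 = 0.4492 m³/s
w_4 = (7.26 − 3.53)/2 = 1.865 m; q_4 = 0.64 × 0.64 × 1.865 = 0.7639 m³/s
w_5 = (8.14 − 5.54)/2 = 1.3 m; q_5 = 0.40 × 0.30 × 1.3 = 0.1560 m³/s
w_6 = (8.14 − 7.26)/2 = 0.44 m; q_6 = 0.20 × 0.16 × 0.44 = 0.01408 m³/s
Q = Σ qᵢ = 1.683 m³/s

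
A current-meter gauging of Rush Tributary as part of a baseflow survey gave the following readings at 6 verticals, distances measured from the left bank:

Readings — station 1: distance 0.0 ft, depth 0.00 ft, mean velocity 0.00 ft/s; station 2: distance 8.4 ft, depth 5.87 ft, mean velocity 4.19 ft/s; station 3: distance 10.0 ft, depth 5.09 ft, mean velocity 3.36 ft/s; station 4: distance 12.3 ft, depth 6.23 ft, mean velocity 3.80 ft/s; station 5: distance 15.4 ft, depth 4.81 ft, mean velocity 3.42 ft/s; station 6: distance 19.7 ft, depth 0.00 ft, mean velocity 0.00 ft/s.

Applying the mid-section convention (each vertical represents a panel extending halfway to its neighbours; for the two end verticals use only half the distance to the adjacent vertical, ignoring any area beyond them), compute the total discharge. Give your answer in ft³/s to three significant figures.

281 ft³/s

w_2 = (10.0 − 0.0)/2 = 5 ft; q_2 = 4.19 × 5.87 × 5 = 123.0 ft³/s
w_3 = (12.3 − 8.4)/2 = 1.95 ft; q_3 = 3.36 × 5.09 × 1.95 = 33.35 ft³/s
w_4 = (15.4 − 10.0)/2 = 2.7 ft; q_4 = 3.80 × 6.23 × 2.7 = 63.92 ft³/s
w_5 = (19.7 − 12.3)/2 = 3.7 ft; q_5 = 3.42 × 4.81 × 3.7 = 60.87 ft³/s
Stations 1, 6 contribute zero (depth or velocity is 0).
Q = Σ qᵢ = 281.1 ft³/s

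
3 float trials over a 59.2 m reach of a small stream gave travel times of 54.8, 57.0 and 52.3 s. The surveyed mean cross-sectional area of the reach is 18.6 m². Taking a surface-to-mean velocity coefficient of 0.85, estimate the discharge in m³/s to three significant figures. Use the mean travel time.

t̄ = (54.8 + 57.0 + 52.3) / 3 = 54.7 s
v_surface = L / t̄ = 59.2 / 54.7 = 1.082 m/s
v_mean = 0.85 × 1.082 = 0.9199 m/s
Q = A × v_mean = 18.6 × 0.9199 = 17.11 m³/s

17.1 m³/s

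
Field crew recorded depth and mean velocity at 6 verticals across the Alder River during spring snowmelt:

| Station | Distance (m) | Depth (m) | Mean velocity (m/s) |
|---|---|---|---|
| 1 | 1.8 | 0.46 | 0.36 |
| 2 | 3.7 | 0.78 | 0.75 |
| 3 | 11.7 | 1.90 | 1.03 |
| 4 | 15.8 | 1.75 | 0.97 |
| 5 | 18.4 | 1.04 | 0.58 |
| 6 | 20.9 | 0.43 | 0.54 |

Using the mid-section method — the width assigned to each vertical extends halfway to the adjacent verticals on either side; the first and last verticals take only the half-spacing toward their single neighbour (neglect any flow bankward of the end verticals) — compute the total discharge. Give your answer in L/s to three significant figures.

w_1 = (3.7 − 1.8)/2 = 0.95 m; q_1 = 0.36 × 0.46 × 0.95 = 0.1573 m³/s
w_2 = (11.7 − 1.8)/2 = 4.95 m; q_2 = 0.75 × 0.78 × 4.95 = 2.896 m³/s
w_3 = (15.8 − 3.7)/2 = 6.05 m; q_3 = 1.03 × 1.90 × 6.05 = 11.84 m³/s
w_4 = (18.4 − 11.7)/2 = 3.35 m; q_4 = 0.97 × 1.75 × 3.35 = 5.687 m³/s
w_5 = (20.9 − 15.8)/2 = 2.55 m; q_5 = 0.58 × 1.04 × 2.55 = 1.538 m³/s
w_6 = (20.9 − 18.4)/2 = 1.25 m; q_6 = 0.54 × 0.43 × 1.25 = 0.2903 m³/s
Q = Σ qᵢ = 22.41 m³/s
= 22.41 × 1000 = 22410 L/s

22400 L/s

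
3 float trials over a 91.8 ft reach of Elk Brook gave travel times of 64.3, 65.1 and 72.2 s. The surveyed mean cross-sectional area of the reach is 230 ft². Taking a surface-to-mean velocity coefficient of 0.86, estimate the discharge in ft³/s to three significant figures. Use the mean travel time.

t̄ = (64.3 + 65.1 + 72.2) / 3 = 67.2 s
v_surface = L / t̄ = 91.8 / 67.2 = 1.366 ft/s
v_mean = 0.86 × 1.366 = 1.175 ft/s
Q = A × v_mean = 230 × 1.175 = 270.2 ft³/s

270 ft³/s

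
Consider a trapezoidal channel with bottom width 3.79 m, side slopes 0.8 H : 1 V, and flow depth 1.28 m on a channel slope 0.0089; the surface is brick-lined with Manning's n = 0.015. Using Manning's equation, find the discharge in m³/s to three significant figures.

A = (b + z·y)·y = (3.79 + 0.8×1.28)×1.28 = 6.162 m²
P = b + 2y√(1+z²) = 3.79 + 2×1.28×√(1+0.8²) = 7.068 m
R = A/P = 6.162/7.068 = 0.8718 m
Q = (1/n)·A·R^(2/3)·S^(1/2) = (1/0.015) × 6.162 × 0.8718^(2/3) × 0.0089^(1/2) = 35.37 m³/s

35.4 m³/s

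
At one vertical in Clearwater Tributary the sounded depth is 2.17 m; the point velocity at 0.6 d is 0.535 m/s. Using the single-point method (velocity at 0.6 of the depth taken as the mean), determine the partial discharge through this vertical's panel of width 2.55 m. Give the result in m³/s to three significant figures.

2.96 m³/s

v̄ = v₀.₆ = 0.535 m/s
q = v̄ × d × w = 0.5350 × 2.17 × 2.55 = 2.960 m³/s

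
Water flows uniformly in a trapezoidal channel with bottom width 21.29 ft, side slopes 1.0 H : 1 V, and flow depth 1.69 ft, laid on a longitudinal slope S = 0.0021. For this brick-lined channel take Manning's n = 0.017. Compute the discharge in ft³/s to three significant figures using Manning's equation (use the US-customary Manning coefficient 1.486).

203 ft³/s

A = (b + z·y)·y = (21.29 + 1.0×1.69)×1.69 = 38.84 ft²
P = b + 2y√(1+z²) = 21.29 + 2×1.69×√(1+1.0²) = 26.07 ft
R = A/P = 38.84/26.07 = 1.490 ft
Q = (1.486/n)·A·R^(2/3)·S^(1/2) = (1.486/0.017) × 38.84 × 1.490^(2/3) × 0.0021^(1/2) = 202.9 ft³/s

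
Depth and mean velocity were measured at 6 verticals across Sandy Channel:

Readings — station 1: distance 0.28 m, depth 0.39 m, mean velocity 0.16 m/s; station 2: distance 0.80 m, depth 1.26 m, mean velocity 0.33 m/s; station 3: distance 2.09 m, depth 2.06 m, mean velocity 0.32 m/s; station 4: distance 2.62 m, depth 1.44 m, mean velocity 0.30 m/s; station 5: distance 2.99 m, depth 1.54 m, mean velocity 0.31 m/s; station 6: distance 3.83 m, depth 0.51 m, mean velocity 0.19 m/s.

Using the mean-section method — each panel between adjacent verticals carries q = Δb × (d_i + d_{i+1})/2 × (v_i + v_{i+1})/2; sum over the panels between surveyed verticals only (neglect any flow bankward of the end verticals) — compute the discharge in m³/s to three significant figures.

1.47 m³/s

Panel 1-2: Δb = 0.52 m, d̄ = (0.39+1.26)/2 = 0.825, v̄ = (0.16+0.33)/2 = 0.245 → q = 0.52×0.825×0.245 = 0.1051 m³/s
Panel 2-3: Δb = 1.29 m, d̄ = (1.26+2.06)/2 = 1.66, v̄ = (0.33+0.32)/2 = 0.325 → q = 1.29×1.66×0.325 = 0.6960 m³/s
Panel 3-4: Δb = 0.53 m, d̄ = (2.06+1.44)/2 = 1.75, v̄ = (0.32+0.30)/2 = 0.31 → q = 0.53×1.75×0.31 = 0.2875 m³/s
Panel 4-5: Δb = 0.37 m, d̄ = (1.44+1.54)/2 = 1.49, v̄ = (0.30+0.31)/2 = 0.305 → q = 0.37×1.49×0.305 = 0.1681 m³/s
Panel 5-6: Δb = 0.84 m, d̄ = (1.54+0.51)/2 = 1.025, v̄ = (0.31+0.19)/2 = 0.25 → q = 0.84×1.025×0.25 = 0.2153 m³/s
Q = Σ q = 1.472 m³/s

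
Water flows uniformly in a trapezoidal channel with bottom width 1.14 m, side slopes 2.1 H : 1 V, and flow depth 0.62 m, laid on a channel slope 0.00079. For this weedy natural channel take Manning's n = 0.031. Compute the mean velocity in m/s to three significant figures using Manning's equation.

A = (b + z·y)·y = (1.14 + 2.1×0.62)×0.62 = 1.514 m²
P = b + 2y√(1+z²) = 1.14 + 2×0.62×√(1+2.1²) = 4.024 m
R = A/P = 1.514/4.024 = 0.3762 m
Q = (1/n)·A·R^(2/3)·S^(1/2) = (1/0.031) × 1.514 × 0.3762^(2/3) × 0.00079^(1/2) = 0.7154 m³/s
V = Q/A = 0.7154/1.514 = 0.4725 m/s

0.473 m/s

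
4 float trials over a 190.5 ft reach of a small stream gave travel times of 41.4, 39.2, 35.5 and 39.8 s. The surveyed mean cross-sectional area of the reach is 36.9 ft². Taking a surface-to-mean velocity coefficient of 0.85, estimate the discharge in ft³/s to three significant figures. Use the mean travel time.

t̄ = (41.4 + 39.2 + 35.5 + 39.8) / 4 = 38.975 s
v_surface = L / t̄ = 190.5 / 38.975 = 4.888 ft/s
v_mean = 0.85 × 4.888 = 4.155 ft/s
Q = A × v_mean = 36.9 × 4.155 = 153.3 ft³/s

153 ft³/s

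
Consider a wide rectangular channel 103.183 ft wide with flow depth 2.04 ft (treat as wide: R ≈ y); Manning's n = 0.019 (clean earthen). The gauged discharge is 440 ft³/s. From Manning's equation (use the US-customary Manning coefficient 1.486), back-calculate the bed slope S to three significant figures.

0.000276

A = b·y = 103.183 × 2.04 = 210.5 ft²
Wide channel: R ≈ y = 2.04 ft
S = (Q·n / (1.486·A·R^(2/3)))² = (440×0.019 / (1.486×210.5×1.608))² = 0.0002761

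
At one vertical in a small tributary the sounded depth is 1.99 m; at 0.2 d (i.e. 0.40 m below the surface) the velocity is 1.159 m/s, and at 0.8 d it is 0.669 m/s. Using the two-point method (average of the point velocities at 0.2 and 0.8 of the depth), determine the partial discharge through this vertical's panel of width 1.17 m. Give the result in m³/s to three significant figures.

v̄ = (1.159 + 0.669) / 2 = 0.9140 m/s
q = v̄ × d × w = 0.9140 × 1.99 × 1.17 = 2.128 m³/s

2.13 m³/s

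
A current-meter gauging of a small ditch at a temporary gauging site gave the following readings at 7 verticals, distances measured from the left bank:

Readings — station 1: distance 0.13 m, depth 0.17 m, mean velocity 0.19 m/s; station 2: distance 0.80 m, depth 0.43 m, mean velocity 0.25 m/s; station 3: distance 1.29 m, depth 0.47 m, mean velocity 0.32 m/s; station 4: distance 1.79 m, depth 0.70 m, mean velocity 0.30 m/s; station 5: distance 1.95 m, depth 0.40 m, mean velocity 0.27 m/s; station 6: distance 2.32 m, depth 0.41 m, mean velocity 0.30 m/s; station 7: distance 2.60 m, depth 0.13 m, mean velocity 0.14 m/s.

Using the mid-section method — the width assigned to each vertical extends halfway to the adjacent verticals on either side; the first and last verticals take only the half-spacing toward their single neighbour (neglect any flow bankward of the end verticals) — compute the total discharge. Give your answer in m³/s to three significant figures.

0.288 m³/s

w_1 = (0.80 − 0.13)/2 = 0.335 m; q_1 = 0.19 × 0.17 × 0.335 = 0.01082 m³/s
w_2 = (1.29 − 0.13)/2 = 0.58 m; q_2 = 0.25 × 0.43 × 0.58 = 0.06235 m³/s
w_3 = (1.79 − 0.80)/2 = 0.495 m; q_3 = 0.32 × 0.47 × 0.495 = 0.07445 m³/s
w_4 = (1.95 − 1.29)/2 = 0.33 m; q_4 = 0.30 × 0.70 × 0.33 = 0.06930 m³/s
w_5 = (2.32 − 1.79)/2 = 0.265 m; q_5 = 0.27 × 0.40 × 0.265 = 0.02862 m³/s
w_6 = (2.60 − 1.95)/2 = 0.325 m; q_6 = 0.30 × 0.41 × 0.325 = 0.03998 m³/s
w_7 = (2.60 − 2.32)/2 = 0.14 m; q_7 = 0.14 × 0.13 × 0.14 = 0.002548 m³/s
Q = Σ qᵢ = 0.2881 m³/s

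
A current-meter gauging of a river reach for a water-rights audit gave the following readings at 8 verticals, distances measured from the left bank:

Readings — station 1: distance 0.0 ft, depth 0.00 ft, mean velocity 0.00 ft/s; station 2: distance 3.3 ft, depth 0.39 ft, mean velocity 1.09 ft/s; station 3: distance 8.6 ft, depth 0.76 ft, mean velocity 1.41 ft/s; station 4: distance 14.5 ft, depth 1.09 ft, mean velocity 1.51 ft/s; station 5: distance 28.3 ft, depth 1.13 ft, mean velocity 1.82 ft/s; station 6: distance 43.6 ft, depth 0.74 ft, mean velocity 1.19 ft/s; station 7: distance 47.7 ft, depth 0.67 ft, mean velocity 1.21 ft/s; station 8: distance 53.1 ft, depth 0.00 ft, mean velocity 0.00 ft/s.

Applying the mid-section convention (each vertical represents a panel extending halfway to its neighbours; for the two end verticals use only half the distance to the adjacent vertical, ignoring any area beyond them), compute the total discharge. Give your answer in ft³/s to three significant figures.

w_2 = (8.6 − 0.0)/2 = 4.3 ft; q_2 = 1.09 × 0.39 × 4.3 = 1.828 ft³/s
w_3 = (14.5 − 3.3)/2 = 5.6 ft; q_3 = 1.41 × 0.76 × 5.6 = 6.001 ft³/s
w_4 = (28.3 − 8.6)/2 = 9.85 ft; q_4 = 1.51 × 1.09 × 9.85 = 16.21 ft³/s
w_5 = (43.6 − 14.5)/2 = 14.55 ft; q_5 = 1.82 × 1.13 × 14.55 = 29.92 ft³/s
w_6 = (47.7 − 28.3)/2 = 9.7 ft; q_6 = 1.19 × 0.74 × 9.7 = 8.542 ft³/s
w_7 = (53.1 − 43.6)/2 = 4.75 ft; q_7 = 1.21 × 0.67 × 4.75 = 3.851 ft³/s
Stations 1, 8 contribute zero (depth or velocity is 0).
Q = Σ qᵢ = 66.36 ft³/s

66.4 ft³/s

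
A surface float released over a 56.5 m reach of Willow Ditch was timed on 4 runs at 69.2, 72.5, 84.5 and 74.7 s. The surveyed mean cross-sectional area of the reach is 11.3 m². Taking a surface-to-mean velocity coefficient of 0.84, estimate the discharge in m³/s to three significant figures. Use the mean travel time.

7.13 m³/s

t̄ = (69.2 + 72.5 + 84.5 + 74.7) / 4 = 75.225 s
v_surface = L / t̄ = 56.5 / 75.225 = 0.7511 m/s
v_mean = 0.84 × 0.7511 = 0.6309 m/s
Q = A × v_mean = 11.3 × 0.6309 = 7.129 m³/s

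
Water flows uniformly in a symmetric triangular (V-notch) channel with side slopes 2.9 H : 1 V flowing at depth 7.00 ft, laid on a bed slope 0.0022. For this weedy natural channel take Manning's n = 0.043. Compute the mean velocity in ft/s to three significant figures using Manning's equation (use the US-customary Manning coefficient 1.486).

A = z·y² = 2.9×7.00² = 142.1 ft²
P = 2y√(1+z²) = 2×7.00×√(1+2.9²) = 42.95 ft
R = A/P = 142.1/42.95 = 3.309 ft
Q = (1.486/n)·A·R^(2/3)·S^(1/2) = (1.486/0.043) × 142.1 × 3.309^(2/3) × 0.0022^(1/2) = 511.5 ft³/s
V = Q/A = 511.5/142.1 = 3.599 ft/s

3.60 ft/s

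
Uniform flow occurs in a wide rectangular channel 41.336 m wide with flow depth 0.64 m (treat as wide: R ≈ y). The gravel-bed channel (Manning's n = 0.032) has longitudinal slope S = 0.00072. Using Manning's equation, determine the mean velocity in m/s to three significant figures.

0.623 m/s

A = b·y = 41.336 × 0.64 = 26.46 m²
Wide channel: R ≈ y = 0.64 m
Q = (1/n)·A·R^(2/3)·S^(1/2) = (1/0.032) × 26.46 × 0.6400^(2/3) × 0.00072^(1/2) = 16.47 m³/s
V = Q/A = 16.47/26.46 = 0.6227 m/s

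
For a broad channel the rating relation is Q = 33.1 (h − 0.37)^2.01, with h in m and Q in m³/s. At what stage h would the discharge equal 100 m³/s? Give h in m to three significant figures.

2.10 m

h − h₀ = (Q/C)^(1/b) = (100/33.1)^(1/2.01) = 1.733 m
h = 0.37 + 1.733 = 2.103 m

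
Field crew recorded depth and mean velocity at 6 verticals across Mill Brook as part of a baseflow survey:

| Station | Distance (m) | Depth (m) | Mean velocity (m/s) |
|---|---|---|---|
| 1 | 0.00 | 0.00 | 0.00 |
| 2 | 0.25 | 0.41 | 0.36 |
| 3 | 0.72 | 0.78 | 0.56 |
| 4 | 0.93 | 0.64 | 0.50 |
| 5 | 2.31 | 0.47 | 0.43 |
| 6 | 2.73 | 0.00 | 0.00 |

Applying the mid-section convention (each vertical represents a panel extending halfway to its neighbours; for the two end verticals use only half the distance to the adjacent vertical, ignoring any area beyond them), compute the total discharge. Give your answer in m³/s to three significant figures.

0.638 m³/s

w_2 = (0.72 − 0.00)/2 = 0.36 m; q_2 = 0.36 × 0.41 × 0.36 = 0.05314 m³/s
w_3 = (0.93 − 0.25)/2 = 0.34 m; q_3 = 0.56 × 0.78 × 0.34 = 0.1485 m³/s
w_4 = (2.31 − 0.72)/2 = 0.795 m; q_4 = 0.50 × 0.64 × 0.795 = 0.2544 m³/s
w_5 = (2.73 − 0.93)/2 = 0.9 m; q_5 = 0.43 × 0.47 × 0.9 = 0.1819 m³/s
Stations 1, 6 contribute zero (depth or velocity is 0).
Q = Σ qᵢ = 0.6379 m³/s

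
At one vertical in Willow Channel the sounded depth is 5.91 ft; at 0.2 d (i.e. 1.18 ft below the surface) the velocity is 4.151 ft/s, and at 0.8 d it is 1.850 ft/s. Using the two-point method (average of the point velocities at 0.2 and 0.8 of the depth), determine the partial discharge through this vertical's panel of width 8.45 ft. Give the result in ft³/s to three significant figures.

150 ft³/s

v̄ = (4.151 + 1.850) / 2 = 3.001 ft/s
q = v̄ × d × w = 3.001 × 5.91 × 8.45 = 149.8 ft³/s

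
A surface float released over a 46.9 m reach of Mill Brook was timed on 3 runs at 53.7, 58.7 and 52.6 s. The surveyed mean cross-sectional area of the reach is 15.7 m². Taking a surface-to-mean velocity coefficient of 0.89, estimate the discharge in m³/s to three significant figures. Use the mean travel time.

t̄ = (53.7 + 58.7 + 52.6) / 3 = 55 s
v_surface = L / t̄ = 46.9 / 55 = 0.8527 m/s
v_mean = 0.89 × 0.8527 = 0.7589 m/s
Q = A × v_mean = 15.7 × 0.7589 = 11.92 m³/s

11.9 m³/s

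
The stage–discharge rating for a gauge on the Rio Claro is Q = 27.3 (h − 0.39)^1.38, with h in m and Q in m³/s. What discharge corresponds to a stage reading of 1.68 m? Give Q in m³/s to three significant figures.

Q = 27.3 × (1.68 − 0.39)^1.38 = 27.3 × 1.29^1.38 = 38.80 m³/s

38.8 m³/s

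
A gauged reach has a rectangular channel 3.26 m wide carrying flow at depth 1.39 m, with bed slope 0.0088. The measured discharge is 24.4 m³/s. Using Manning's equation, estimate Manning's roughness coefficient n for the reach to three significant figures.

0.0144

A = b·y = 3.26 × 1.39 = 4.531 m²
P = b + 2y = 3.26 + 2×1.39 = 6.040 m
R = A/P = 4.531/6.040 = 0.7502 m
n = (1/Q)·A·R^(2/3)·S^(1/2) = (1/24.4) × 4.531 × 0.8257 × 0.09381 = 0.01438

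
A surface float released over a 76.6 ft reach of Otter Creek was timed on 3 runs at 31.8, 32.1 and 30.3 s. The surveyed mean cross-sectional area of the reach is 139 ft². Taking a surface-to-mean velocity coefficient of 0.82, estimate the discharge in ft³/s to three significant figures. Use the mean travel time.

278 ft³/s

t̄ = (31.8 + 32.1 + 30.3) / 3 = 31.4 s
v_surface = L / t̄ = 76.6 / 31.4 = 2.439 ft/s
v_mean = 0.82 × 2.439 = 2.000 ft/s
Q = A × v_mean = 139 × 2.000 = 278.1 ft³/s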